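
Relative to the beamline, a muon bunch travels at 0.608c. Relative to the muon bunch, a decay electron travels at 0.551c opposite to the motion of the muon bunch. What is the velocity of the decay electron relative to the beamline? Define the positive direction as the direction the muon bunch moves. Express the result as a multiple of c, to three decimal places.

+0.086c

With v = 0.608 and u' = -0.551 (in units of c),
u = (u' + v)/(1 + u'v/c²):
u = (-0.551 + 0.608) / (1 + (-0.551)·0.608) = 0.0570/0.6650 = 0.0857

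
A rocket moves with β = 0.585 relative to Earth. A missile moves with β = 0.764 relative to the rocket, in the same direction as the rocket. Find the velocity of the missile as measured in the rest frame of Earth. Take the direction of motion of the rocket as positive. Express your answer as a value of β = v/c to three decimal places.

β = 0.932

With v = 0.585 and u' = 0.764 (in units of c),
u = (u' + v)/(1 + u'v/c²):
u = (0.764 + 0.585) / (1 + 0.764·0.585) = 1.3490/1.4469 = 0.9323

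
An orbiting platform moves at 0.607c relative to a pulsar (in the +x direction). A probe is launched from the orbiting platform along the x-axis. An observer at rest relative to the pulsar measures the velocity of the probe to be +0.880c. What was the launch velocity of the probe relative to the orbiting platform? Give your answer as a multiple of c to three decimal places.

+0.586c

Invert the composition law: u' = (u − v)/(1 − uv/c²).
u' = (0.880 − 0.607) / (1 − (0.880)(0.607)) = 0.2730/0.4658 = 0.5860.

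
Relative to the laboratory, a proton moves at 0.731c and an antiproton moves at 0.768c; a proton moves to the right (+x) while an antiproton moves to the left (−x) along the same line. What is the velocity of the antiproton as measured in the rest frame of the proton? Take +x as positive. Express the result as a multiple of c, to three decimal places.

β_A = 0.731, β_B = -0.768.
Transform to A's frame with the inverse velocity-addition law: u' = (u − v)/(1 − uv/c²), taking u = β_B and v = β_A.
u' = (-0.768 − 0.731) / (1 − (0.731)(-0.768)) = -1.4990/1.5614 = -0.9600.

-0.960c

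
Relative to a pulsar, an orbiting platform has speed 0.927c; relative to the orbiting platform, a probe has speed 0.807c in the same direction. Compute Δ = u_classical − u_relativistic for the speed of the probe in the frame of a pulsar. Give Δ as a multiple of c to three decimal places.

Galilean: u_cl = 0.807 + 0.927 = 1.7340.
Relativistic: u_rel = (0.807 + 0.927) / (1 + 0.807·0.927) = 1.7340/1.7481 = 0.9919.
Δ = 1.7340 − 0.9919 = 0.7421.
(The classical prediction exceeds c; the relativistic result does not.)

Δ = 0.742c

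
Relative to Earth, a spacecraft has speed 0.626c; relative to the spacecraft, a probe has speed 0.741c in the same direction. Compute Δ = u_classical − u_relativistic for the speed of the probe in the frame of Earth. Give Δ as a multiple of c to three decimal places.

Δ = 0.433c

Galilean: u_cl = 0.741 + 0.626 = 1.3670.
Relativistic: u_rel = (0.741 + 0.626) / (1 + 0.741·0.626) = 1.3670/1.4639 = 0.9338.
Δ = 1.3670 − 0.9338 = 0.4332.
(The classical prediction exceeds c; the relativistic result does not.)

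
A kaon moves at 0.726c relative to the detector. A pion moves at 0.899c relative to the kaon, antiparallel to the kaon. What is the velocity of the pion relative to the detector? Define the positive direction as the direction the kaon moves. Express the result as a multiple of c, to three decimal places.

With v = 0.726 and u' = -0.899 (in units of c),
u = (u' + v)/(1 + u'v/c²):
u = (-0.899 + 0.726) / (1 + (-0.899)·0.726) = -0.1730/0.3473 = -0.4981

-0.498c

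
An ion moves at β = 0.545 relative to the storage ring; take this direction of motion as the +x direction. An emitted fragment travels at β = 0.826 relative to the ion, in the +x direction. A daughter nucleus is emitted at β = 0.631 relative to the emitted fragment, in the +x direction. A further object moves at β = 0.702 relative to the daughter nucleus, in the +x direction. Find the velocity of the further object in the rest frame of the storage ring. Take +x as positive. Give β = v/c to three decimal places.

Apply u = (u' + v)/(1 + u'v/c²) successively, working outward toward the storage ring.
Start: velocity of the ion relative to the storage ring = 0.5450c.
Compose with the emitted fragment (u' = 0.826 in the ion frame): u_1 = (0.826 + 0.545) / (1 + 0.826·0.545) = 1.3710/1.4502 = 0.9454.
Compose with the daughter nucleus (u' = 0.631 in the emitted fragment frame): u_2 = (0.631 + 0.945) / (1 + 0.631·0.945) = 1.5764/1.5966 = 0.9874.
Compose with the further object (u' = 0.702 in the daughter nucleus frame): u_3 = (0.702 + 0.987) / (1 + 0.702·0.987) = 1.6894/1.6931 = 0.9978.

β = 0.998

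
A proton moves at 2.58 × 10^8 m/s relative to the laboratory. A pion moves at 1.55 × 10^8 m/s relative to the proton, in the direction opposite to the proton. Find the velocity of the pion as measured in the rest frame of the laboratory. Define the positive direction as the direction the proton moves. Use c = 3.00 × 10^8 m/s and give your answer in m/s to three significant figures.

+1.85 × 10^8 m/s

In units of c (dividing by 3.00 × 10^8 m/s): v = 0.860, u' = -0.517.
u = (u' + v)/(1 + u'v/c²):
u = (-0.517 + 0.860) / (1 + (-0.517)·0.860) = 0.3433/0.5557 = 0.6179
Converting back: u = 0.6179 × 3.00 × 10^8 m/s.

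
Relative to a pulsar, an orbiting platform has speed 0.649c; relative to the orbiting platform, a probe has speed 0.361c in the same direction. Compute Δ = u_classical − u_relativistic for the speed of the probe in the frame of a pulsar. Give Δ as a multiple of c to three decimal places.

Δ = 0.192c

Galilean: u_cl = 0.361 + 0.649 = 1.0100.
Relativistic: u_rel = (0.361 + 0.649) / (1 + 0.361·0.649) = 1.0100/1.2343 = 0.8183.
Δ = 1.0100 − 0.8183 = 0.1917.
(The classical prediction exceeds c; the relativistic result does not.)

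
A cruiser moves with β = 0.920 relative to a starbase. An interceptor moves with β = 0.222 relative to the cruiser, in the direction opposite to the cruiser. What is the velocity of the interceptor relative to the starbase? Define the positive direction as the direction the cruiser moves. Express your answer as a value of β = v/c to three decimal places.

β = +0.877

With v = 0.920 and u' = -0.222 (in units of c),
u = (u' + v)/(1 + u'v/c²):
u = (-0.222 + 0.920) / (1 + (-0.222)·0.920) = 0.6980/0.7958 = 0.8771
(Galilean addition would give +0.698c.)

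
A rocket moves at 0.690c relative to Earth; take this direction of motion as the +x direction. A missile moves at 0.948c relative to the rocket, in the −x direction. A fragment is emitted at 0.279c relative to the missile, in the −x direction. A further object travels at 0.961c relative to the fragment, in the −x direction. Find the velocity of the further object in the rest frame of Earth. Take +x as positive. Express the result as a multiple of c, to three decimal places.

Apply u = (u' + v)/(1 + u'v/c²) successively, working outward toward Earth.
Start: velocity of the rocket relative to Earth = 0.6900c.
Compose with the missile (u' = -0.948 in the rocket frame): u_1 = (-0.948 + 0.690) / (1 + (-0.948)·0.690) = -0.2580/0.3459 = -0.7459.
Compose with the fragment (u' = -0.279 in the missile frame): u_2 = (-0.279 + (-0.746)) / (1 + (-0.279)·(-0.746)) = -1.0249/1.2081 = -0.8484.
Compose with the further object (u' = -0.961 in the fragment frame): u_3 = (-0.961 + (-0.848)) / (1 + (-0.961)·(-0.848)) = -1.8094/1.8153 = -0.9967.

-0.997c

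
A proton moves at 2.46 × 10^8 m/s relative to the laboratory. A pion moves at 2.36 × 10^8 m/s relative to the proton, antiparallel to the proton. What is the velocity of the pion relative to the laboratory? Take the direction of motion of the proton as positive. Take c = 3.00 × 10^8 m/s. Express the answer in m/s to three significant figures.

+2.82 × 10^7 m/s

In units of c (dividing by 3.00 × 10^8 m/s): v = 0.820, u' = -0.787.
u = (u' + v)/(1 + u'v/c²):
u = (-0.787 + 0.820) / (1 + (-0.787)·0.820) = 0.0333/0.3549 = 0.0939
(Galilean addition would give +0.033c.)
Converting back: u = 0.0939 × 3.00 × 10^8 m/s.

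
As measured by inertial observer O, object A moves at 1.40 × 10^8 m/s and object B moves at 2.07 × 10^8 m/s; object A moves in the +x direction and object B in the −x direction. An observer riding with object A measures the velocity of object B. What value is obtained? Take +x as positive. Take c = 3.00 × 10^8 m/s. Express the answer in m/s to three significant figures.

-2.62 × 10^8 m/s

β_A = 0.467, β_B = -0.690 (dividing each by c = 3.00 × 10^8 m/s).
Transform to A's frame with the inverse velocity-addition law: u' = (u − v)/(1 − uv/c²), taking u = β_B and v = β_A.
u' = (-0.690 − 0.467) / (1 − (0.467)(-0.690)) = -1.1567/1.3220 = -0.8749.
u' = -0.8749 × 3.00 × 10^8 m/s.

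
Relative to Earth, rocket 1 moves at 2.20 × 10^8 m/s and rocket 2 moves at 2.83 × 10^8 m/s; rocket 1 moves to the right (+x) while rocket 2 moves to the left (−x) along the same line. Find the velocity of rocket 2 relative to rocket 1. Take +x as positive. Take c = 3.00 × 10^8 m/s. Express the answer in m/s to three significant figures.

-2.97 × 10^8 m/s

β_A = 0.733, β_B = -0.943 (dividing each by c = 3.00 × 10^8 m/s).
Transform to A's frame with the inverse velocity-addition law: u' = (u − v)/(1 − uv/c²), taking u = β_B and v = β_A.
u' = (-0.943 − 0.733) / (1 − (0.733)(-0.943)) = -1.6767/1.6918 = -0.9911.
u' = -0.9911 × 3.00 × 10^8 m/s.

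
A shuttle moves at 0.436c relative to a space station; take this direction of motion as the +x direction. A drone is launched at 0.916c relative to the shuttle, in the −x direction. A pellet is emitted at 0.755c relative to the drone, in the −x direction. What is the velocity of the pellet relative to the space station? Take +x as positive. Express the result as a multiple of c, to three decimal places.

Apply u = (u' + v)/(1 + u'v/c²) successively, working outward toward the space station.
Start: velocity of the shuttle relative to the space station = 0.4360c.
Compose with the drone (u' = -0.916 in the shuttle frame): u_1 = (-0.916 + 0.436) / (1 + (-0.916)·0.436) = -0.4800/0.6006 = -0.7992.
Compose with the pellet (u' = -0.755 in the drone frame): u_2 = (-0.755 + (-0.799)) / (1 + (-0.755)·(-0.799)) = -1.5542/1.6034 = -0.9693.

-0.969c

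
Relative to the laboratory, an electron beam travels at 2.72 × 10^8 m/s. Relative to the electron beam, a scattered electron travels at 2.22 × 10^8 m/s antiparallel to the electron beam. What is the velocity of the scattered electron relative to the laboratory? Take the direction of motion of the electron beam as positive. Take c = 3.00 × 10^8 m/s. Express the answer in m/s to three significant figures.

In units of c (dividing by 3.00 × 10^8 m/s): v = 0.907, u' = -0.740.
u = (u' + v)/(1 + u'v/c²):
u = (-0.740 + 0.907) / (1 + (-0.740)·0.907) = 0.1667/0.3291 = 0.5065
(Galilean addition would give +0.167c.)
Converting back: u = 0.5065 × 3.00 × 10^8 m/s.

+1.52 × 10^8 m/s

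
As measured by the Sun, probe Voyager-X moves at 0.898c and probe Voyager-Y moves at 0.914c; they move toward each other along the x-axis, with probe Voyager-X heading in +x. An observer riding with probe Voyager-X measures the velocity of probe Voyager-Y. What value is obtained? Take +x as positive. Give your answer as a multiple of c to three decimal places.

β_A = 0.898, β_B = -0.914.
Transform to A's frame with the inverse velocity-addition law: u' = (u − v)/(1 − uv/c²), taking u = β_B and v = β_A.
u' = (-0.914 − 0.898) / (1 − (0.898)(-0.914)) = -1.8120/1.8208 = -0.9952.

-0.995c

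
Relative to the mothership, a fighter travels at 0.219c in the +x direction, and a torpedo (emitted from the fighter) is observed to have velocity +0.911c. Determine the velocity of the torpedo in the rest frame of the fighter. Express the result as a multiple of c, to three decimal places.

+0.864c

Invert the composition law: u' = (u − v)/(1 − uv/c²).
u' = (0.911 − 0.219) / (1 − (0.911)(0.219)) = 0.6920/0.8005 = 0.8645.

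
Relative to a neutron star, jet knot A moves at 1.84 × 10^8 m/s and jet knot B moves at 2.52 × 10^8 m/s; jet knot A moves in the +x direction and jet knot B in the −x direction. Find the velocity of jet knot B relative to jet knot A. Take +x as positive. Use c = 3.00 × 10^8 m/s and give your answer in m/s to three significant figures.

-2.88 × 10^8 m/s

β_A = 0.613, β_B = -0.840 (dividing each by c = 3.00 × 10^8 m/s).
Transform to A's frame with the inverse velocity-addition law: u' = (u − v)/(1 − uv/c²), taking u = β_B and v = β_A.
u' = (-0.840 − 0.613) / (1 − (0.613)(-0.840)) = -1.4533/1.5152 = -0.9592.
u' = -0.9592 × 3.00 × 10^8 m/s.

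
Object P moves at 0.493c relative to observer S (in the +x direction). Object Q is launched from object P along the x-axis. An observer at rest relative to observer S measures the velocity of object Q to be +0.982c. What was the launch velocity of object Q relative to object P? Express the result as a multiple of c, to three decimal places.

+0.948c

Invert the composition law: u' = (u − v)/(1 − uv/c²).
u' = (0.982 − 0.493) / (1 − (0.982)(0.493)) = 0.4890/0.5159 = 0.9479.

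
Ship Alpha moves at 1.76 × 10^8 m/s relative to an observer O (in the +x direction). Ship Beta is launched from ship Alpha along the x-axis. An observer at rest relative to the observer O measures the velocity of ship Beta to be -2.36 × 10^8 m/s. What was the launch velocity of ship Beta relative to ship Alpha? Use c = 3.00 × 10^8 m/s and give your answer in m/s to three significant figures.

-2.82 × 10^8 m/s

v = 0.587c, u = -0.787c.
Invert the composition law: u' = (u − v)/(1 − uv/c²).
u' = (-0.787 − 0.587) / (1 − (-0.787)(0.587)) = -1.3733/1.4615 = -0.9397.
u' = -0.9397 × 3.00 × 10^8 m/s.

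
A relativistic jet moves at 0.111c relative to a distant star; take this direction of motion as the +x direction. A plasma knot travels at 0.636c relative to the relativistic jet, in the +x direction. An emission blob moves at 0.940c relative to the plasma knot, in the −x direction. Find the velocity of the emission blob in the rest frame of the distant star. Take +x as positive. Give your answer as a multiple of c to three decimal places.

Apply u = (u' + v)/(1 + u'v/c²) successively, working outward toward the distant star.
Start: velocity of the relativistic jet relative to the distant star = 0.1110c.
Compose with the plasma knot (u' = 0.636 in the relativistic jet frame): u_1 = (0.636 + 0.111) / (1 + 0.636·0.111) = 0.7470/1.0706 = 0.6977.
Compose with the emission blob (u' = -0.940 in the plasma knot frame): u_2 = (-0.940 + 0.698) / (1 + (-0.940)·0.698) = -0.2423/0.3441 = -0.7040.

-0.704c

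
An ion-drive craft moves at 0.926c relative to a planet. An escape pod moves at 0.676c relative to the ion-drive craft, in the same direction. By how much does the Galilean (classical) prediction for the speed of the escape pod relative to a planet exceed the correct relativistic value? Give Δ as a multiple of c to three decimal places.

Δ = 0.617c

Galilean: u_cl = 0.676 + 0.926 = 1.6020.
Relativistic: u_rel = (0.676 + 0.926) / (1 + 0.676·0.926) = 1.6020/1.6260 = 0.9853.
Δ = 1.6020 − 0.9853 = 0.6167.
(The classical prediction exceeds c; the relativistic result does not.)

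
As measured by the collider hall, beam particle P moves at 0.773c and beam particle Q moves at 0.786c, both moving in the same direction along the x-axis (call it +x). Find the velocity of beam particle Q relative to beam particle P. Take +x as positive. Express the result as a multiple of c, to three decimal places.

β_A = 0.773, β_B = 0.786.
Transform to A's frame with the inverse velocity-addition law: u' = (u − v)/(1 − uv/c²), taking u = β_B and v = β_A.
u' = (0.786 − 0.773) / (1 − (0.773)(0.786)) = 0.0130/0.3924 = 0.0331.

+0.033c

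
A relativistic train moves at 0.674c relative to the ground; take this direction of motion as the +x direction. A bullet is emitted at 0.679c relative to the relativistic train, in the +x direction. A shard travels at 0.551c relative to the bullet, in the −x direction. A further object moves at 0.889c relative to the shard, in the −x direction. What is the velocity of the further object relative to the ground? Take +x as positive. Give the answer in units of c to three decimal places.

-0.373c

Apply u = (u' + v)/(1 + u'v/c²) successively, working outward toward the ground.
Start: velocity of the relativistic train relative to the ground = 0.6740c.
Compose with the bullet (u' = 0.679 in the relativistic train frame): u_1 = (0.679 + 0.674) / (1 + 0.679·0.674) = 1.3530/1.4576 = 0.9282.
Compose with the shard (u' = -0.551 in the bullet frame): u_2 = (-0.551 + 0.928) / (1 + (-0.551)·0.928) = 0.3772/0.4886 = 0.7721.
Compose with the further object (u' = -0.889 in the shard frame): u_3 = (-0.889 + 0.772) / (1 + (-0.889)·0.772) = -0.1169/0.3136 = -0.3728.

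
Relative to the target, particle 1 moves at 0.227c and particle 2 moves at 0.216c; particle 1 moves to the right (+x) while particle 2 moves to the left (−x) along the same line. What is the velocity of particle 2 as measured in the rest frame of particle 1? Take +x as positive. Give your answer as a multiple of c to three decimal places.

-0.422c

β_A = 0.227, β_B = -0.216.
Transform to A's frame with the inverse velocity-addition law: u' = (u − v)/(1 − uv/c²), taking u = β_B and v = β_A.
u' = (-0.216 − 0.227) / (1 − (0.227)(-0.216)) = -0.4430/1.0490 = -0.4223.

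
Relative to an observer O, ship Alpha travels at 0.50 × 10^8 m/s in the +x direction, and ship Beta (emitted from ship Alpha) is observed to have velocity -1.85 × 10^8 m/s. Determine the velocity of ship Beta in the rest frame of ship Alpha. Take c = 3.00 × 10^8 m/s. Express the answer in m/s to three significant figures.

v = 0.167c, u = -0.617c.
Invert the composition law: u' = (u − v)/(1 − uv/c²).
u' = (-0.617 − 0.167) / (1 − (-0.617)(0.167)) = -0.7833/1.1028 = -0.7103.
u' = -0.7103 × 3.00 × 10^8 m/s.

-2.13 × 10^8 m/s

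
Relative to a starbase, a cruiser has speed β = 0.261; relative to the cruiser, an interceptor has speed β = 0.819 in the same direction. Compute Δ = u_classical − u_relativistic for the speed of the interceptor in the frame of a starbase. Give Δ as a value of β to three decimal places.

Δ = 0.190

Galilean: u_cl = 0.819 + 0.261 = 1.0800.
Relativistic: u_rel = (0.819 + 0.261) / (1 + 0.819·0.261) = 1.0800/1.2138 = 0.8898.
Δ = 1.0800 − 0.8898 = 0.1902.
(The classical prediction exceeds c; the relativistic result does not.)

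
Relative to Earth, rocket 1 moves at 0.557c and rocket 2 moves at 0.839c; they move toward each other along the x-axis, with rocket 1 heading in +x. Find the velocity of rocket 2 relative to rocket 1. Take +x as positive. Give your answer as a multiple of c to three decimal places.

-0.951c

β_A = 0.557, β_B = -0.839.
Transform to A's frame with the inverse velocity-addition law: u' = (u − v)/(1 − uv/c²), taking u = β_B and v = β_A.
u' = (-0.839 − 0.557) / (1 − (0.557)(-0.839)) = -1.3960/1.4673 = -0.9514.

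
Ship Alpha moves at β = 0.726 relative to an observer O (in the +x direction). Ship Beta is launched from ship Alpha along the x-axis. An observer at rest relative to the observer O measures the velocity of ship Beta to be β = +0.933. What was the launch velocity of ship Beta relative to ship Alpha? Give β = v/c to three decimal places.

Invert the composition law: u' = (u − v)/(1 − uv/c²).
u' = (0.933 − 0.726) / (1 − (0.933)(0.726)) = 0.2070/0.3226 = 0.6416.

β = +0.642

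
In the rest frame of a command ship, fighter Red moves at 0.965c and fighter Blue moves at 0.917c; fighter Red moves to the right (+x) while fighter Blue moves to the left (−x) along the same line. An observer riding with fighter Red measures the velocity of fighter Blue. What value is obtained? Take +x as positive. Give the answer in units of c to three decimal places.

-0.998c

β_A = 0.965, β_B = -0.917.
Transform to A's frame with the inverse velocity-addition law: u' = (u − v)/(1 − uv/c²), taking u = β_B and v = β_A.
u' = (-0.917 − 0.965) / (1 − (0.965)(-0.917)) = -1.8820/1.8849 = -0.9985.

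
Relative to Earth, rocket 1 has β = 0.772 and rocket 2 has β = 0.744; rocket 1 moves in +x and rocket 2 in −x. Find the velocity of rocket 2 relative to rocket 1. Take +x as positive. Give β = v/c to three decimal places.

β = -0.963

β_A = 0.772, β_B = -0.744.
Transform to A's frame with the inverse velocity-addition law: u' = (u − v)/(1 − uv/c²), taking u = β_B and v = β_A.
u' = (-0.744 − 0.772) / (1 − (0.772)(-0.744)) = -1.5160/1.5744 = -0.9629.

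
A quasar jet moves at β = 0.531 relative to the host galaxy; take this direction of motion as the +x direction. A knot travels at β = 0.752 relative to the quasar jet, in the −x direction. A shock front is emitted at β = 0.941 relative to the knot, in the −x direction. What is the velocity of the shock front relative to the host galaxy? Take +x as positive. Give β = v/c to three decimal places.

β = -0.972

Apply u = (u' + v)/(1 + u'v/c²) successively, working outward toward the host galaxy.
Start: velocity of the quasar jet relative to the host galaxy = 0.5310c.
Compose with the knot (u' = -0.752 in the quasar jet frame): u_1 = (-0.752 + 0.531) / (1 + (-0.752)·0.531) = -0.2210/0.6007 = -0.3679.
Compose with the shock front (u' = -0.941 in the knot frame): u_2 = (-0.941 + (-0.368)) / (1 + (-0.941)·(-0.368)) = -1.3089/1.3462 = -0.9723.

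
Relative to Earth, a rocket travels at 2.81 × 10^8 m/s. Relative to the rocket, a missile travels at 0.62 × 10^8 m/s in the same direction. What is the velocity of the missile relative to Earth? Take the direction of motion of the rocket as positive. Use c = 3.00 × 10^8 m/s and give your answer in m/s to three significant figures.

2.87 × 10^8 m/s

In units of c (dividing by 3.00 × 10^8 m/s): v = 0.937, u' = 0.207.
u = (u' + v)/(1 + u'v/c²):
u = (0.207 + 0.937) / (1 + 0.207·0.937) = 1.1433/1.1936 = 0.9579
Converting back: u = 0.9579 × 3.00 × 10^8 m/s.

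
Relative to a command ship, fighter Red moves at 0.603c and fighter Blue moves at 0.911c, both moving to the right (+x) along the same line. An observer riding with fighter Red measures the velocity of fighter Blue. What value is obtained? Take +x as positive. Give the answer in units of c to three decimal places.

+0.683c

β_A = 0.603, β_B = 0.911.
Transform to A's frame with the inverse velocity-addition law: u' = (u − v)/(1 − uv/c²), taking u = β_B and v = β_A.
u' = (0.911 − 0.603) / (1 − (0.603)(0.911)) = 0.3080/0.4507 = 0.6834.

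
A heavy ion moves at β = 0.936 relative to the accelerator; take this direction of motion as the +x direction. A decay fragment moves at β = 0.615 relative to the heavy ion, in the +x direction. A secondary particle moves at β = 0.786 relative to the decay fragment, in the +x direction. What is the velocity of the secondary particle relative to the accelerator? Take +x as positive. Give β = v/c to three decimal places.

β = 0.998

Apply u = (u' + v)/(1 + u'v/c²) successively, working outward toward the accelerator.
Start: velocity of the heavy ion relative to the accelerator = 0.9360c.
Compose with the decay fragment (u' = 0.615 in the heavy ion frame): u_1 = (0.615 + 0.936) / (1 + 0.615·0.936) = 1.5510/1.5756 = 0.9844.
Compose with the secondary particle (u' = 0.786 in the decay fragment frame): u_2 = (0.786 + 0.984) / (1 + 0.786·0.984) = 1.7704/1.7737 = 0.9981.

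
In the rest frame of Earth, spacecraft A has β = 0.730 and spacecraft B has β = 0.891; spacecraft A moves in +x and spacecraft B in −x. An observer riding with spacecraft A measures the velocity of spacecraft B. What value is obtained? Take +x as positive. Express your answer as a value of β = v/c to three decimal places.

β_A = 0.730, β_B = -0.891.
Transform to A's frame with the inverse velocity-addition law: u' = (u − v)/(1 − uv/c²), taking u = β_B and v = β_A.
u' = (-0.891 − 0.730) / (1 − (0.730)(-0.891)) = -1.6210/1.6504 = -0.9822.

β = -0.982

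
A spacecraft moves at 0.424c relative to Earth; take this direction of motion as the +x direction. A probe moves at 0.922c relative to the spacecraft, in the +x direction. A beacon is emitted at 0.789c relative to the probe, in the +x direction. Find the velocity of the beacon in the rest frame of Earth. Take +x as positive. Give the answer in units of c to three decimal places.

0.996c

Apply u = (u' + v)/(1 + u'v/c²) successively, working outward toward Earth.
Start: velocity of the spacecraft relative to Earth = 0.4240c.
Compose with the probe (u' = 0.922 in the spacecraft frame): u_1 = (0.922 + 0.424) / (1 + 0.922·0.424) = 1.3460/1.3909 = 0.9677.
Compose with the beacon (u' = 0.789 in the probe frame): u_2 = (0.789 + 0.968) / (1 + 0.789·0.968) = 1.7567/1.7635 = 0.9961.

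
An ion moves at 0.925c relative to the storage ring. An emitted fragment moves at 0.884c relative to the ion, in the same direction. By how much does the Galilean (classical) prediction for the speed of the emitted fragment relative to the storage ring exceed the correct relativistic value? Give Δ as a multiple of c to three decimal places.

Δ = 0.814c

Galilean: u_cl = 0.884 + 0.925 = 1.8090.
Relativistic: u_rel = (0.884 + 0.925) / (1 + 0.884·0.925) = 1.8090/1.8177 = 0.9952.
Δ = 1.8090 − 0.9952 = 0.8138.
(The classical prediction exceeds c; the relativistic result does not.)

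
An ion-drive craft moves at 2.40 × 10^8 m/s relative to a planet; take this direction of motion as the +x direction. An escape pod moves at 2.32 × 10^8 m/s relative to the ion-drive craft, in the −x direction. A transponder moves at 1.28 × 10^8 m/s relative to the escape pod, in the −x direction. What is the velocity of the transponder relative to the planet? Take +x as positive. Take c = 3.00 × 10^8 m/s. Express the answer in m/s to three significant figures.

-1.10 × 10^8 m/s

Apply u = (u' + v)/(1 + u'v/c²) successively, working outward toward the planet.
(Dividing each given speed by c = 3.00 × 10^8 m/s to work in units of c.)
Start: velocity of the ion-drive craft relative to the planet = 0.8000c.
Compose with the escape pod (u' = -0.773 in the ion-drive craft frame): u_1 = (-0.773 + 0.800) / (1 + (-0.773)·0.800) = 0.0267/0.3813 = 0.0699.
Compose with the transponder (u' = -0.427 in the escape pod frame): u_2 = (-0.427 + 0.070) / (1 + (-0.427)·0.070) = -0.3567/0.9702 = -0.3677.
So u = -0.3677 × 3.00 × 10^8 m/s.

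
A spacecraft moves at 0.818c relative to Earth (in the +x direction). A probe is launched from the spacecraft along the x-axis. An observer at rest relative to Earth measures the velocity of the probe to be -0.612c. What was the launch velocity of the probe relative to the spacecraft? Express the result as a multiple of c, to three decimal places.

-0.953c

Invert the composition law: u' = (u − v)/(1 − uv/c²).
u' = (-0.612 − 0.818) / (1 − (-0.612)(0.818)) = -1.4300/1.5006 = -0.9529.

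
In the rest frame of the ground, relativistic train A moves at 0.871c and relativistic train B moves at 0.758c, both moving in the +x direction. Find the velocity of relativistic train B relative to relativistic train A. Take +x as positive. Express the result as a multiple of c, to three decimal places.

-0.333c

β_A = 0.871, β_B = 0.758.
Transform to A's frame with the inverse velocity-addition law: u' = (u − v)/(1 − uv/c²), taking u = β_B and v = β_A.
u' = (0.758 − 0.871) / (1 − (0.871)(0.758)) = -0.1130/0.3398 = -0.3326.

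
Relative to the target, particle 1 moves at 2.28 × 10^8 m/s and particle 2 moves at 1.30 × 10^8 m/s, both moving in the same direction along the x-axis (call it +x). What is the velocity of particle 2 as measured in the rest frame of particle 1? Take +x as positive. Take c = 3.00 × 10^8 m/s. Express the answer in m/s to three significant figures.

β_A = 0.760, β_B = 0.433 (dividing each by c = 3.00 × 10^8 m/s).
Transform to A's frame with the inverse velocity-addition law: u' = (u − v)/(1 − uv/c²), taking u = β_B and v = β_A.
u' = (0.433 − 0.760) / (1 − (0.760)(0.433)) = -0.3267/0.6707 = -0.4871.
u' = -0.4871 × 3.00 × 10^8 m/s.

-1.46 × 10^8 m/s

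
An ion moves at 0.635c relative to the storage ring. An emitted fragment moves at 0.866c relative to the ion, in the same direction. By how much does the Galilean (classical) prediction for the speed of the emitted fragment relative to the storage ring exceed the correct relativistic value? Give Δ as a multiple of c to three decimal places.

Δ = 0.533c

Galilean: u_cl = 0.866 + 0.635 = 1.5010.
Relativistic: u_rel = (0.866 + 0.635) / (1 + 0.866·0.635) = 1.5010/1.5499 = 0.9684.
Δ = 1.5010 − 0.9684 = 0.5326.
(The classical prediction exceeds c; the relativistic result does not.)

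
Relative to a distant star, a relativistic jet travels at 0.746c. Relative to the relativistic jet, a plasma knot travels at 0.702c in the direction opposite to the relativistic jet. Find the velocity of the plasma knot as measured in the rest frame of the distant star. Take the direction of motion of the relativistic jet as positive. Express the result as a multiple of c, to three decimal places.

+0.092c

With v = 0.746 and u' = -0.702 (in units of c),
u = (u' + v)/(1 + u'v/c²):
u = (-0.702 + 0.746) / (1 + (-0.702)·0.746) = 0.0440/0.4763 = 0.0924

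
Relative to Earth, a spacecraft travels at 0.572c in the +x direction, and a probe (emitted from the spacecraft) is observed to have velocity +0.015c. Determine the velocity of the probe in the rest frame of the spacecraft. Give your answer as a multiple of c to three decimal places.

Invert the composition law: u' = (u − v)/(1 − uv/c²).
u' = (0.015 − 0.572) / (1 − (0.015)(0.572)) = -0.5570/0.9914 = -0.5618.

-0.562c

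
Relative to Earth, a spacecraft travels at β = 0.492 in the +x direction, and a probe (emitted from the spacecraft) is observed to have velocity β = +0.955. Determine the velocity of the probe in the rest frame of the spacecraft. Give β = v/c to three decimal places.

Invert the composition law: u' = (u − v)/(1 − uv/c²).
u' = (0.955 − 0.492) / (1 − (0.955)(0.492)) = 0.4630/0.5301 = 0.8734.

β = +0.873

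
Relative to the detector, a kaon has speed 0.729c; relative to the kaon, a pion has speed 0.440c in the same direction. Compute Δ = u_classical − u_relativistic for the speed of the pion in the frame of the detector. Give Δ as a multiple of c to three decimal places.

Δ = 0.284c

Galilean: u_cl = 0.440 + 0.729 = 1.1690.
Relativistic: u_rel = (0.440 + 0.729) / (1 + 0.440·0.729) = 1.1690/1.3208 = 0.8851.
Δ = 1.1690 − 0.8851 = 0.2839.
(The classical prediction exceeds c; the relativistic result does not.)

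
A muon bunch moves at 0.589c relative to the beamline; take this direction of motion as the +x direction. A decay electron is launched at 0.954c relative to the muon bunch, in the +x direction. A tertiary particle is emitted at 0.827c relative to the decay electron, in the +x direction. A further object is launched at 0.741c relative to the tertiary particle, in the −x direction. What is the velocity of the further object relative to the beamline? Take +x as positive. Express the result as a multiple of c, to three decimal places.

+0.992c

Apply u = (u' + v)/(1 + u'v/c²) successively, working outward toward the beamline.
Start: velocity of the muon bunch relative to the beamline = 0.5890c.
Compose with the decay electron (u' = 0.954 in the muon bunch frame): u_1 = (0.954 + 0.589) / (1 + 0.954·0.589) = 1.5430/1.5619 = 0.9879.
Compose with the tertiary particle (u' = 0.827 in the decay electron frame): u_2 = (0.827 + 0.988) / (1 + 0.827·0.988) = 1.8149/1.8170 = 0.9988.
Compose with the further object (u' = -0.741 in the tertiary particle frame): u_3 = (-0.741 + 0.999) / (1 + (-0.741)·0.999) = 0.2578/0.2599 = 0.9923.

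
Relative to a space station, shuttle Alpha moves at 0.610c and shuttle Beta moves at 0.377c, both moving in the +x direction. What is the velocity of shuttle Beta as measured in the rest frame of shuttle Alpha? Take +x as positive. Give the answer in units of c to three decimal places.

-0.303c

β_A = 0.610, β_B = 0.377.
Transform to A's frame with the inverse velocity-addition law: u' = (u − v)/(1 − uv/c²), taking u = β_B and v = β_A.
u' = (0.377 − 0.610) / (1 − (0.610)(0.377)) = -0.2330/0.7700 = -0.3026.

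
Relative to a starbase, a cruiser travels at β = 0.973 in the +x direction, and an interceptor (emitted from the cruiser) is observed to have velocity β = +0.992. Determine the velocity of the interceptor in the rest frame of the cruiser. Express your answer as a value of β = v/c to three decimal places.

β = +0.546

Invert the composition law: u' = (u − v)/(1 − uv/c²).
u' = (0.992 − 0.973) / (1 − (0.992)(0.973)) = 0.0190/0.0348 = 0.5462.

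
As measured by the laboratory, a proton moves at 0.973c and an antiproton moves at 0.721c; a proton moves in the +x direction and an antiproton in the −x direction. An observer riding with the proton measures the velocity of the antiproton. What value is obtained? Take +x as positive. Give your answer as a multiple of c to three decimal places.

-0.996c

β_A = 0.973, β_B = -0.721.
Transform to A's frame with the inverse velocity-addition law: u' = (u − v)/(1 − uv/c²), taking u = β_B and v = β_A.
u' = (-0.721 − 0.973) / (1 − (0.973)(-0.721)) = -1.6940/1.7015 = -0.9956.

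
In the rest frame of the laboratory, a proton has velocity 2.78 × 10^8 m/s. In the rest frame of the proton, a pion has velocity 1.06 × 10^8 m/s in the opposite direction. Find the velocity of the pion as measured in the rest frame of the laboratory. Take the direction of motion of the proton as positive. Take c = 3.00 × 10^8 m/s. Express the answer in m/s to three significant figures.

In units of c (dividing by 3.00 × 10^8 m/s): v = 0.927, u' = -0.353.
u = (u' + v)/(1 + u'v/c²):
u = (-0.353 + 0.927) / (1 + (-0.353)·0.927) = 0.5733/0.6726 = 0.8524
Converting back: u = 0.8524 × 3.00 × 10^8 m/s.

+2.56 × 10^8 m/s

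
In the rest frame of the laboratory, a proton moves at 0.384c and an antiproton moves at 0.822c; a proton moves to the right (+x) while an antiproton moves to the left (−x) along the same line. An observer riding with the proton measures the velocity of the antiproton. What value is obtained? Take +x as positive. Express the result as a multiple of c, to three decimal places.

β_A = 0.384, β_B = -0.822.
Transform to A's frame with the inverse velocity-addition law: u' = (u − v)/(1 − uv/c²), taking u = β_B and v = β_A.
u' = (-0.822 − 0.384) / (1 − (0.384)(-0.822)) = -1.2060/1.3156 = -0.9167.

-0.917c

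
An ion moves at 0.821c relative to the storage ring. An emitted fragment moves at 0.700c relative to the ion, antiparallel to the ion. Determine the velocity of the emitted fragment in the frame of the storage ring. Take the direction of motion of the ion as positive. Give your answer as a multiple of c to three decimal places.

With v = 0.821 and u' = -0.700 (in units of c),
u = (u' + v)/(1 + u'v/c²):
u = (-0.700 + 0.821) / (1 + (-0.700)·0.821) = 0.1210/0.4253 = 0.2845

+0.285c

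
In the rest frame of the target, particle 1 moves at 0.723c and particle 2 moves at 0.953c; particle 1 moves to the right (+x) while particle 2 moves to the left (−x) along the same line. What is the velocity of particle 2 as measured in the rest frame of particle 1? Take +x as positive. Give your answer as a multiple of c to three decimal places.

-0.992c

β_A = 0.723, β_B = -0.953.
Transform to A's frame with the inverse velocity-addition law: u' = (u − v)/(1 − uv/c²), taking u = β_B and v = β_A.
u' = (-0.953 − 0.723) / (1 − (0.723)(-0.953)) = -1.6760/1.6890 = -0.9923.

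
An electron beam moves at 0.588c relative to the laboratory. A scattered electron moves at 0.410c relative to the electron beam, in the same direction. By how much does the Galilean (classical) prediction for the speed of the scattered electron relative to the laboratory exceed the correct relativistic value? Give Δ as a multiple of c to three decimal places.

Δ = 0.194c

Galilean: u_cl = 0.410 + 0.588 = 0.9980.
Relativistic: u_rel = (0.410 + 0.588) / (1 + 0.410·0.588) = 0.9980/1.2411 = 0.8041.
Δ = 0.9980 − 0.8041 = 0.1939.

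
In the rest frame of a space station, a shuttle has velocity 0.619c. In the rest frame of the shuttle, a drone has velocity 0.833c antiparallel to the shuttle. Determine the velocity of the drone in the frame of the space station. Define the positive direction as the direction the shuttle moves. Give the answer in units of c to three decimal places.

With v = 0.619 and u' = -0.833 (in units of c),
u = (u' + v)/(1 + u'v/c²):
u = (-0.833 + 0.619) / (1 + (-0.833)·0.619) = -0.2140/0.4844 = -0.4418

-0.442c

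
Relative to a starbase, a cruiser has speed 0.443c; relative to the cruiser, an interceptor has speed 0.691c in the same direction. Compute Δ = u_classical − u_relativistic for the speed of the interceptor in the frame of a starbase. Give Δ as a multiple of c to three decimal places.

Galilean: u_cl = 0.691 + 0.443 = 1.1340.
Relativistic: u_rel = (0.691 + 0.443) / (1 + 0.691·0.443) = 1.1340/1.3061 = 0.8682.
Δ = 1.1340 − 0.8682 = 0.2658.
(The classical prediction exceeds c; the relativistic result does not.)

Δ = 0.266c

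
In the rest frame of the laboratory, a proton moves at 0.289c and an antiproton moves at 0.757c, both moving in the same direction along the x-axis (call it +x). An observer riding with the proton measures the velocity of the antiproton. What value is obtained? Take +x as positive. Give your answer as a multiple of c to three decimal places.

β_A = 0.289, β_B = 0.757.
Transform to A's frame with the inverse velocity-addition law: u' = (u − v)/(1 − uv/c²), taking u = β_B and v = β_A.
u' = (0.757 − 0.289) / (1 − (0.289)(0.757)) = 0.4680/0.7812 = 0.5991.

+0.599c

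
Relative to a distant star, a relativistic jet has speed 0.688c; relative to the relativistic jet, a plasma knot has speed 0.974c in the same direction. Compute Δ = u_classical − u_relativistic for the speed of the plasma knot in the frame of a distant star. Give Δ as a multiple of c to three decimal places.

Δ = 0.667c

Galilean: u_cl = 0.974 + 0.688 = 1.6620.
Relativistic: u_rel = (0.974 + 0.688) / (1 + 0.974·0.688) = 1.6620/1.6701 = 0.9951.
Δ = 1.6620 − 0.9951 = 0.6669.
(The classical prediction exceeds c; the relativistic result does not.)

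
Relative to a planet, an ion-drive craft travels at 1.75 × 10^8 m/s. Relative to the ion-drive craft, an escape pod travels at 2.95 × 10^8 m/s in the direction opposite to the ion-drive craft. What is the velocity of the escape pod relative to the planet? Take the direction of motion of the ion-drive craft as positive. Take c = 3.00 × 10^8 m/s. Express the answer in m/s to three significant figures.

In units of c (dividing by 3.00 × 10^8 m/s): v = 0.583, u' = -0.983.
u = (u' + v)/(1 + u'v/c²):
u = (-0.983 + 0.583) / (1 + (-0.983)·0.583) = -0.4000/0.4264 = -0.9381
(Galilean addition would give -0.400c.)
Converting back: u = -0.9381 × 3.00 × 10^8 m/s.

-2.81 × 10^8 m/s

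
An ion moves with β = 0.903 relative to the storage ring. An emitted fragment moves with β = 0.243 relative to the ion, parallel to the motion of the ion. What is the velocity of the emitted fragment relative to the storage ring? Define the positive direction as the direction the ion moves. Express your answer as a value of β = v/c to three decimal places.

β = 0.940

With v = 0.903 and u' = 0.243 (in units of c),
u = (u' + v)/(1 + u'v/c²):
u = (0.243 + 0.903) / (1 + 0.243·0.903) = 1.1460/1.2194 = 0.9398
(Galilean addition would give +1.146c, exceeding c.)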